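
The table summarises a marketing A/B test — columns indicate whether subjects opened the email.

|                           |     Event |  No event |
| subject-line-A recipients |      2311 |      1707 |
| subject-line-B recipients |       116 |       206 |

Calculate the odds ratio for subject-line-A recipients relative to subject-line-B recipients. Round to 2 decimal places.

OR = (2311 × 206) / (1707 × 116) = 476066/198012 ≈ 2.40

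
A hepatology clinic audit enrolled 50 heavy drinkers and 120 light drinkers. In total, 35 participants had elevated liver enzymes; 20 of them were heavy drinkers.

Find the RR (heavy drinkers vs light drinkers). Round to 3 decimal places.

RR: 3.200

heavy drinkers without the outcome: 50 − 20 = 30
light drinkers with the outcome: 35 − 20 = 15
light drinkers without the outcome: 120 − 15 = 105
risk, heavy drinkers = 20/50 = 0.4000
risk, light drinkers = 15/120 = 0.1250
RR = 0.4000 / 0.1250 = 3.200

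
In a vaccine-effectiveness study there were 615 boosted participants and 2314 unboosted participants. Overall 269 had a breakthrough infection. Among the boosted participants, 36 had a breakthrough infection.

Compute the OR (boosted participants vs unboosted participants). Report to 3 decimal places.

0.555

boosted participants without the outcome: 615 − 36 = 579
unboosted participants with the outcome: 269 − 36 = 233
unboosted participants without the outcome: 2314 − 233 = 2081
OR = (36 × 2081) / (579 × 233) = 74916/134907 ≈ 0.555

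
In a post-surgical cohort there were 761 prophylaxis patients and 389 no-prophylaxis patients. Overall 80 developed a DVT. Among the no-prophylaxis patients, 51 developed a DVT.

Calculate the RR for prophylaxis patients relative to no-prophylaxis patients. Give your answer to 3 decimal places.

RR = 0.291

prophylaxis patients with the outcome: 80 − 51 = 29
prophylaxis patients without the outcome: 761 − 29 = 732
no-prophylaxis patients without the outcome: 389 − 51 = 338
risk, prophylaxis patients = 29/761 = 0.03811
risk, no-prophylaxis patients = 51/389 = 0.13111
RR = 0.03811 / 0.13111 = 0.291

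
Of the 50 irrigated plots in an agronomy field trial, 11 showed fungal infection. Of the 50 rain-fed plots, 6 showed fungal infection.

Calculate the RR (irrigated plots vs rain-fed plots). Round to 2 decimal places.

RR: 1.83

risk, irrigated plots = 11/50 = 0.2200
risk, rain-fed plots = 6/50 = 0.1200
RR = 0.2200 / 0.1200 = 1.83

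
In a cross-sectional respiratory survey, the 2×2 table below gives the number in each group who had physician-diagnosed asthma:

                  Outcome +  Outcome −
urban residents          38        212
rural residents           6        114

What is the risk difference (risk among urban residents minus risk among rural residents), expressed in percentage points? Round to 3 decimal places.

RD ≈ 10.200

risk, urban residents = 38/250 = 0.1520
risk, rural residents = 6/120 = 0.0500
risk difference = 0.1520 − 0.0500 = 0.1020 → 10.200 percentage points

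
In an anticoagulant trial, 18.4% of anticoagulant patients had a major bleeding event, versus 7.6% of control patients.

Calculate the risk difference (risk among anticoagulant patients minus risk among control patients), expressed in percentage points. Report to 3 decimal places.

risk difference = 0.1840 − 0.0760 = 0.1080 → 10.800 percentage points

RD: 10.800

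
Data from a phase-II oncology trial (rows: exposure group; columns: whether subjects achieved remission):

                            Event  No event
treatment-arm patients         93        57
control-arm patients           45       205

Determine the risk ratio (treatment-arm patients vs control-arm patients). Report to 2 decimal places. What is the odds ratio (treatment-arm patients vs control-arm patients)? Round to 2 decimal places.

RR = 3.44; OR = 7.43

risk, treatment-arm patients = 93/150 = 0.6200
risk, control-arm patients = 45/250 = 0.1800
RR = 0.6200 / 0.1800 = 3.44
OR = (93 × 205) / (57 × 45) = 19065/2565 ≈ 7.43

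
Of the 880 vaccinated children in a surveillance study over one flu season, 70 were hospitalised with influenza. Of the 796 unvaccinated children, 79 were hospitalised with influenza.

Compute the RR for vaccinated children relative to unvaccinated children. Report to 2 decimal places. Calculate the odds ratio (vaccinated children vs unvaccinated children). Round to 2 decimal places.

risk, vaccinated children = 70/880 = 0.0795
risk, unvaccinated children = 79/796 = 0.0992
RR = 0.0795 / 0.0992 = 0.80
OR = (70 × 717) / (810 × 79) = 50190/63990 ≈ 0.78

RR = 0.80; OR = 0.78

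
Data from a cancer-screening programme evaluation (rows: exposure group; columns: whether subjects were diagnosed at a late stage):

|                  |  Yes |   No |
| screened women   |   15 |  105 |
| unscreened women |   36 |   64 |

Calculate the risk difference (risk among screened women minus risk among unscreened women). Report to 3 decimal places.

risk, screened women = 15/120 = 0.1250
risk, unscreened women = 36/100 = 0.3600
risk difference = 0.1250 − 0.3600 = -0.235

-0.235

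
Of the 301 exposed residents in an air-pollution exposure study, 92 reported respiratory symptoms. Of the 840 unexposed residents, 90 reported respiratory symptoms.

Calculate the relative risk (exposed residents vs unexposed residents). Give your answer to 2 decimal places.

risk, exposed residents = 92/301 = 0.3056
risk, unexposed residents = 90/840 = 0.1071
RR = 0.3056 / 0.1071 = 2.85

2.85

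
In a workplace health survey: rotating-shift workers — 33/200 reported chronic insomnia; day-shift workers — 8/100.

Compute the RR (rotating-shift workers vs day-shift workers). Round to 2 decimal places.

risk, rotating-shift workers = 33/200 = 0.1650
risk, day-shift workers = 8/100 = 0.0800
RR = 0.1650 / 0.0800 = 2.06

RR = 2.06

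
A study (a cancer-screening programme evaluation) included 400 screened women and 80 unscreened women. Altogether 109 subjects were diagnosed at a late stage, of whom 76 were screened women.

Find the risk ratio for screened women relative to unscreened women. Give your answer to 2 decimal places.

screened women without the outcome: 400 − 76 = 324
unscreened women with the outcome: 109 − 76 = 33
unscreened women without the outcome: 80 − 33 = 47
risk, screened women = 76/400 = 0.1900
risk, unscreened women = 33/80 = 0.4125
RR = 0.1900 / 0.4125 = 0.46

RR = 0.46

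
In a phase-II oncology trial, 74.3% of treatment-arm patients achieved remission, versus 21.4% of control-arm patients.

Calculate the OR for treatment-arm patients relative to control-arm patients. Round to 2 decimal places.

odds, treatment-arm patients = 0.7430/0.2570 = 2.8911
odds, control-arm patients = 0.2140/0.7860 = 0.2723
OR = 2.8911 / 0.2723 = 10.62

OR ≈ 10.62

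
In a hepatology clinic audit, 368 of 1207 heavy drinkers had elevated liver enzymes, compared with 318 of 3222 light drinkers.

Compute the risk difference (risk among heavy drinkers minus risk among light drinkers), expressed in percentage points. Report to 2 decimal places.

risk, heavy drinkers = 368/1207 = 0.3049
risk, light drinkers = 318/3222 = 0.0987
risk difference = 0.3049 − 0.0987 = 0.2062 → 20.62 percentage points

RD: 20.62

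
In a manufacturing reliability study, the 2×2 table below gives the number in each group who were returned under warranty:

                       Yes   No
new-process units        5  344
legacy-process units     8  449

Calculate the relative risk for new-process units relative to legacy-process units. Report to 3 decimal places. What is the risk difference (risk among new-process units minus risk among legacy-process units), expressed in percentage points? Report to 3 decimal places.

risk, new-process units = 5/349 = 0.01433
risk, legacy-process units = 8/457 = 0.01751
RR = 0.01433 / 0.01751 = 0.818
risk difference = 0.01433 − 0.01751 = -0.00318 → -0.318 percentage points

RR = 0.818; RD = -0.318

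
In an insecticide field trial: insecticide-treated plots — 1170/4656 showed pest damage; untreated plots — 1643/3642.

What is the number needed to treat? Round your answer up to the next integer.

NNT: 6

risk, insecticide-treated plots = 1170/4656 = 0.251289
risk, untreated plots = 1643/3642 = 0.451126
absolute risk difference = 0.199837
1 / 0.199837 = 5.004 → round up → 6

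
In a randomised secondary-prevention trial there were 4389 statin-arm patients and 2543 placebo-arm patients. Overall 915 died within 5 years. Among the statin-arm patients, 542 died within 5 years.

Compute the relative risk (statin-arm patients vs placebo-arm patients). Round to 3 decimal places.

statin-arm patients without the outcome: 4389 − 542 = 3847
placebo-arm patients with the outcome: 915 − 542 = 373
placebo-arm patients without the outcome: 2543 − 373 = 2170
risk, statin-arm patients = 542/4389 = 0.1235
risk, placebo-arm patients = 373/2543 = 0.1467
RR = 0.1235 / 0.1467 = 0.842

RR: 0.842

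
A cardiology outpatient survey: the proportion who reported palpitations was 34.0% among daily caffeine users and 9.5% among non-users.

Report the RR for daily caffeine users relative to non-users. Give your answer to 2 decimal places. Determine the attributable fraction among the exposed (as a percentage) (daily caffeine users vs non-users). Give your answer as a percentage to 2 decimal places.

RR = 0.3400 / 0.0950 = 3.58
AR% = (0.3400 − 0.0950) / 0.3400 = 0.7206 → 72.06%

RR = 3.58; AR% = 72.06%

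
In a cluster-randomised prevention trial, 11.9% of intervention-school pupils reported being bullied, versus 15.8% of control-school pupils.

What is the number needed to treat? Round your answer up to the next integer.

absolute risk difference = 0.039000
1 / 0.039000 = 25.641 → round up → 26

NNT = 26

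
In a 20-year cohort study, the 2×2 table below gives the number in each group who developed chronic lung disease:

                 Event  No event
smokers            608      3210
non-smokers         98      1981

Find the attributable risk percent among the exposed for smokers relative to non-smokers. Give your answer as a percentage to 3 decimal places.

70.399%

risk, smokers = 608/3818 = 0.15925
risk, non-smokers = 98/2079 = 0.04714
AR% = (0.15925 − 0.04714) / 0.15925 = 0.7040 → 70.399%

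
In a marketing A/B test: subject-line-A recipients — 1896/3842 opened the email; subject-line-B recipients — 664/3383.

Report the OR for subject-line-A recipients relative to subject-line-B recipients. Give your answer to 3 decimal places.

odds, subject-line-A recipients = 1896/1946 = 0.9743
odds, subject-line-B recipients = 664/2719 = 0.2442
OR = 0.9743 / 0.2442 = 3.990

3.990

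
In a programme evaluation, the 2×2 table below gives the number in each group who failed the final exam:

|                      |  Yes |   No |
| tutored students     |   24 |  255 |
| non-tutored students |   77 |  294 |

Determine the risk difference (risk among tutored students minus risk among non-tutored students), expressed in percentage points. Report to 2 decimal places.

-12.15

risk, tutored students = 24/279 = 0.0860
risk, non-tutored students = 77/371 = 0.2075
risk difference = 0.0860 − 0.2075 = -0.1215 → -12.15 percentage points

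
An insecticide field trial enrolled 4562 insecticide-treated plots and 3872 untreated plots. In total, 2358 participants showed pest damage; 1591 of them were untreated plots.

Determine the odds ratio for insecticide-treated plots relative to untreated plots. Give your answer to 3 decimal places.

OR = 0.290

insecticide-treated plots with the outcome: 2358 − 1591 = 767
insecticide-treated plots without the outcome: 4562 − 767 = 3795
untreated plots without the outcome: 3872 − 1591 = 2281
OR = (767 × 2281) / (3795 × 1591) = 1749527/6037845 ≈ 0.290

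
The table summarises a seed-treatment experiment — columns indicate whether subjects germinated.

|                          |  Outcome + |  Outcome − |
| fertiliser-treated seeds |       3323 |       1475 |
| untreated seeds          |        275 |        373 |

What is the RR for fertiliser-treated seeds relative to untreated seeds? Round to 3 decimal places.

risk, fertiliser-treated seeds = 3323/4798 = 0.6926
risk, untreated seeds = 275/648 = 0.4244
RR = 0.6926 / 0.4244 = 1.632

1.632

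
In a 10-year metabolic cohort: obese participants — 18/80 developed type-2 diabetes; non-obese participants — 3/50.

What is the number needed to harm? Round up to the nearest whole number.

NNH ≈ 7

risk, obese participants = 18/80 = 0.225000
risk, non-obese participants = 3/50 = 0.060000
absolute risk difference = 0.165000
1 / 0.165000 = 6.061 → round up → 7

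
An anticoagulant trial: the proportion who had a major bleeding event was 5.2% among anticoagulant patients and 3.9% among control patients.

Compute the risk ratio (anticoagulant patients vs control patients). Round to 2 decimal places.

RR = 0.05200 / 0.03900 = 1.33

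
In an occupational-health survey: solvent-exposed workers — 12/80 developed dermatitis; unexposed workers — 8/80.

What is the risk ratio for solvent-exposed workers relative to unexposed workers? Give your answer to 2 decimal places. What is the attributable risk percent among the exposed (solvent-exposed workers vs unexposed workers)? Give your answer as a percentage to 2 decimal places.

RR = 1.50; AR% = 33.33%

risk, solvent-exposed workers = 12/80 = 0.1500
risk, unexposed workers = 8/80 = 0.1000
RR = 0.1500 / 0.1000 = 1.50
AR% = (0.1500 − 0.1000) / 0.1500 = 0.3333 → 33.33%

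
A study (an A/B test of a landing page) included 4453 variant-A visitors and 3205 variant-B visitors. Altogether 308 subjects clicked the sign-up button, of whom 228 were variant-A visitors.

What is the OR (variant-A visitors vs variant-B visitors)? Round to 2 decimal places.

variant-A visitors without the outcome: 4453 − 228 = 4225
variant-B visitors with the outcome: 308 − 228 = 80
variant-B visitors without the outcome: 3205 − 80 = 3125
odds, variant-A visitors = 228/4225 = 0.05396
odds, variant-B visitors = 80/3125 = 0.02560
OR = 0.05396 / 0.02560 = 2.11

2.11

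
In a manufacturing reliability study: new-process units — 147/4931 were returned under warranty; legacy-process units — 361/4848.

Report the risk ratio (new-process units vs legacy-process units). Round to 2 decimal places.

RR: 0.40

risk, new-process units = 147/4931 = 0.02981
risk, legacy-process units = 361/4848 = 0.07446
RR = 0.02981 / 0.07446 = 0.40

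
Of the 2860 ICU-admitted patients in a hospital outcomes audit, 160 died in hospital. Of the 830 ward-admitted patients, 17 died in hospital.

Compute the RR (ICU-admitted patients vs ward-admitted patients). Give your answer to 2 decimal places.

risk, ICU-admitted patients = 160/2860 = 0.05594
risk, ward-admitted patients = 17/830 = 0.02048
RR = 0.05594 / 0.02048 = 2.73

RR: 2.73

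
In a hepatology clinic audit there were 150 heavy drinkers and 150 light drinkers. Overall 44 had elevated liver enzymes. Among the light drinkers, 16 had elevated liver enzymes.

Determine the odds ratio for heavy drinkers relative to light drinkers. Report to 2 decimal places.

heavy drinkers with the outcome: 44 − 16 = 28
heavy drinkers without the outcome: 150 − 28 = 122
light drinkers without the outcome: 150 − 16 = 134
OR = (28 × 134) / (122 × 16) = 3752/1952 ≈ 1.92

OR = 1.92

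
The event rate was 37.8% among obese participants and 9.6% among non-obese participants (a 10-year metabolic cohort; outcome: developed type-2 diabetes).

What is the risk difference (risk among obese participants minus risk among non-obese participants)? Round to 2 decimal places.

risk difference = 0.3780 − 0.0960 = 0.28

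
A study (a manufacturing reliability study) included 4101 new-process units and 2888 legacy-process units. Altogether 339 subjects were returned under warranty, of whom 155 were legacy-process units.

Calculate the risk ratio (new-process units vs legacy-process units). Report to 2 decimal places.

new-process units with the outcome: 339 − 155 = 184
new-process units without the outcome: 4101 − 184 = 3917
legacy-process units without the outcome: 2888 − 155 = 2733
risk, new-process units = 184/4101 = 0.04487
risk, legacy-process units = 155/2888 = 0.05367
RR = 0.04487 / 0.05367 = 0.84

0.84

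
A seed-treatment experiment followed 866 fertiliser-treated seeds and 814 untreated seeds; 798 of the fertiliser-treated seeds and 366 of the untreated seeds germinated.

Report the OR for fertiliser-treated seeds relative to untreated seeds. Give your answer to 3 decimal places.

OR = (798 × 448) / (68 × 366) = 357504/24888 ≈ 14.365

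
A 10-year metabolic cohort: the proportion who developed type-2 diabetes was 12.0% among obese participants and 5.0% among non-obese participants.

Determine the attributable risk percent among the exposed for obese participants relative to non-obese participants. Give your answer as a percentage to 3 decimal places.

AR% = (0.1200 − 0.0500) / 0.1200 = 0.5833 → 58.333%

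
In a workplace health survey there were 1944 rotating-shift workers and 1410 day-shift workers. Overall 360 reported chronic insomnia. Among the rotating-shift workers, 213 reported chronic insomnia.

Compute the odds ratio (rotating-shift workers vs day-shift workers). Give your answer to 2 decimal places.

rotating-shift workers without the outcome: 1944 − 213 = 1731
day-shift workers with the outcome: 360 − 213 = 147
day-shift workers without the outcome: 1410 − 147 = 1263
OR = (213 × 1263) / (1731 × 147) = 269019/254457 ≈ 1.06

OR ≈ 1.06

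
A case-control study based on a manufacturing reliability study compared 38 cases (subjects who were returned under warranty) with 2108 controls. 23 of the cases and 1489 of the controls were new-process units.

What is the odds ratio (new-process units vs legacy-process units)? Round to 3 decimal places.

OR = (23 × 619) / (1489 × 15) = 14237/22335 ≈ 0.637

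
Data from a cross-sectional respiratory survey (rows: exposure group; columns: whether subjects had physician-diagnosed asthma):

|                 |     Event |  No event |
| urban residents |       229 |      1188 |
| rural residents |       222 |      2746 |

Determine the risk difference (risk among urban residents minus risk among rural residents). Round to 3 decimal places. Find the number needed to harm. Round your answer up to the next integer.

risk, urban residents = 229/1417 = 0.1616
risk, rural residents = 222/2968 = 0.0748
risk difference = 0.1616 − 0.0748 = 0.087
absolute risk difference = 0.086811
1 / 0.086811 = 11.519 → round up → 12

RD = 0.087; NNH = 12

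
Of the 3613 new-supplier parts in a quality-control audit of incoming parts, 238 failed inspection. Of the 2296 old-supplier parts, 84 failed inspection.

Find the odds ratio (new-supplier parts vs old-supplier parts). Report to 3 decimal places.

OR = (238 × 2212) / (3375 × 84) = 526456/283500 ≈ 1.857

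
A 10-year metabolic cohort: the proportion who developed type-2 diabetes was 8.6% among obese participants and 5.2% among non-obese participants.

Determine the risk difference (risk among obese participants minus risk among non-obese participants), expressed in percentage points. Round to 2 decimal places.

risk difference = 0.0860 − 0.0520 = 0.0340 → 3.40 percentage points

RD: 3.40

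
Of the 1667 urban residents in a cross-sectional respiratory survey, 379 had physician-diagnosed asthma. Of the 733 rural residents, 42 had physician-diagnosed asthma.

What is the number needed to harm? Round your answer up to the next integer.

6

risk, urban residents = 379/1667 = 0.227355
risk, rural residents = 42/733 = 0.057299
absolute risk difference = 0.170056
1 / 0.170056 = 5.880 → round up → 6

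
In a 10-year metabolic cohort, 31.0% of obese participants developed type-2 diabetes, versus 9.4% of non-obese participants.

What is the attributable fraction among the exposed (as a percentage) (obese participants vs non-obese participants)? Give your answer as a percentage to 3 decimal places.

AR% = (0.3100 − 0.0940) / 0.3100 = 0.6968 → 69.677%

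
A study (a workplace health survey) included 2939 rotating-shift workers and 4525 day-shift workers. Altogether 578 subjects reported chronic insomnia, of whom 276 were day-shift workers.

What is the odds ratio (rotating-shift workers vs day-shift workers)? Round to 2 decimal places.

1.76

rotating-shift workers with the outcome: 578 − 276 = 302
rotating-shift workers without the outcome: 2939 − 302 = 2637
day-shift workers without the outcome: 4525 − 276 = 4249
OR = (302 × 4249) / (2637 × 276) = 1283198/727812 ≈ 1.76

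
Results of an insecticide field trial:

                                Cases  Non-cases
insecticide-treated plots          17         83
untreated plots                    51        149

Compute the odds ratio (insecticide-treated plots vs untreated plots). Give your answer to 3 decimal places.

OR ≈ 0.598

odds, insecticide-treated plots = 17/83 = 0.2048
odds, untreated plots = 51/149 = 0.3423
OR = 0.2048 / 0.3423 = 0.598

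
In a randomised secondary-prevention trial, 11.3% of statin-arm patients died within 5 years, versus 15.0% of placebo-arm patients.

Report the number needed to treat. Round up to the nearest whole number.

absolute risk difference = 0.037000
1 / 0.037000 = 27.027 → round up → 28

28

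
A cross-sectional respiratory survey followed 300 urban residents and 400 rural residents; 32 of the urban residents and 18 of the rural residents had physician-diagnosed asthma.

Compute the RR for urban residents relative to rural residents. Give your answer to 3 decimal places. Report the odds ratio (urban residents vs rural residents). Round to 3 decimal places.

RR = 2.370; OR = 2.534

risk, urban residents = 32/300 = 0.10667
risk, rural residents = 18/400 = 0.04500
RR = 0.10667 / 0.04500 = 2.370
odds, urban residents = 32/268 = 0.11940
odds, rural residents = 18/382 = 0.04712
OR = 0.11940 / 0.04712 = 2.534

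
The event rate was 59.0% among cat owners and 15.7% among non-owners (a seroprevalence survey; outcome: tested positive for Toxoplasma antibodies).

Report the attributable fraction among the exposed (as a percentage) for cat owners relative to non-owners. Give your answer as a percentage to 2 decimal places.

AR% = (0.5900 − 0.1570) / 0.5900 = 0.7339 → 73.39%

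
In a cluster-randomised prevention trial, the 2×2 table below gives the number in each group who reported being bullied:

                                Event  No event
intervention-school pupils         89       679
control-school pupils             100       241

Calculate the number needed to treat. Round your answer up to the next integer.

6

risk, intervention-school pupils = 89/768 = 0.115885
risk, control-school pupils = 100/341 = 0.293255
absolute risk difference = 0.177370
1 / 0.177370 = 5.638 → round up → 6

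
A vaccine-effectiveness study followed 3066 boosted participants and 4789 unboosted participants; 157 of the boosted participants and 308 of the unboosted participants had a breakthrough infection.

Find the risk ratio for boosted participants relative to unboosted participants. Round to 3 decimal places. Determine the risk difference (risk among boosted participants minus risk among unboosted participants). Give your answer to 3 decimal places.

risk, boosted participants = 157/3066 = 0.0512
risk, unboosted participants = 308/4789 = 0.0643
RR = 0.0512 / 0.0643 = 0.796
risk difference = 0.0512 − 0.0643 = -0.013

RR = 0.796; RD = -0.013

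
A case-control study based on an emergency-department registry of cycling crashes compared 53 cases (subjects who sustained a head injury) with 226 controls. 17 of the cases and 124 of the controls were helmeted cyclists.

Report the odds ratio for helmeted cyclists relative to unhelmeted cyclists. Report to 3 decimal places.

OR = (17 × 102) / (124 × 36) = 1734/4464 ≈ 0.388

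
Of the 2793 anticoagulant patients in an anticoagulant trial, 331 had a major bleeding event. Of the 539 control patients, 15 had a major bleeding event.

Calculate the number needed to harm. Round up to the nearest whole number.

risk, anticoagulant patients = 331/2793 = 0.118511
risk, control patients = 15/539 = 0.027829
absolute risk difference = 0.090681
1 / 0.090681 = 11.028 → round up → 12

12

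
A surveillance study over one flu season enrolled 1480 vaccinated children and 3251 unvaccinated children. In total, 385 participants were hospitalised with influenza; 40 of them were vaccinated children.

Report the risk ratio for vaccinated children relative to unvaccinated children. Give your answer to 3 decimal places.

RR ≈ 0.255

vaccinated children without the outcome: 1480 − 40 = 1440
unvaccinated children with the outcome: 385 − 40 = 345
unvaccinated children without the outcome: 3251 − 345 = 2906
risk, vaccinated children = 40/1480 = 0.02703
risk, unvaccinated children = 345/3251 = 0.10612
RR = 0.02703 / 0.10612 = 0.255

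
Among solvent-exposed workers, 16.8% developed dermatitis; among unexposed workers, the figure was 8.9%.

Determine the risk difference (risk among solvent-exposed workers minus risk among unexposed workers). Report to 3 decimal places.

risk difference = 0.1680 − 0.0890 = 0.079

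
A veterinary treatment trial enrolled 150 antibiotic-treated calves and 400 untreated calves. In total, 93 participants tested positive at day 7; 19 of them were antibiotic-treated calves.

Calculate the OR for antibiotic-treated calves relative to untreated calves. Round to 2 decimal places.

OR = 0.64

antibiotic-treated calves without the outcome: 150 − 19 = 131
untreated calves with the outcome: 93 − 19 = 74
untreated calves without the outcome: 400 − 74 = 326
OR = (19 × 326) / (131 × 74) = 6194/9694 ≈ 0.64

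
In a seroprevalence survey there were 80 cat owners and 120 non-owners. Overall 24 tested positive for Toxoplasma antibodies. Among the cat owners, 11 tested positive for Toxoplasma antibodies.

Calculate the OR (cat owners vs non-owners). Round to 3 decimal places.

cat owners without the outcome: 80 − 11 = 69
non-owners with the outcome: 24 − 11 = 13
non-owners without the outcome: 120 − 13 = 107
OR = (11 × 107) / (69 × 13) = 1177/897 ≈ 1.312

OR = 1.312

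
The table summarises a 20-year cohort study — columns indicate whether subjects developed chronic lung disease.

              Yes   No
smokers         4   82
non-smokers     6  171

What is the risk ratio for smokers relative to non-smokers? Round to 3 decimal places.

1.372

risk, smokers = 4/86 = 0.04651
risk, non-smokers = 6/177 = 0.03390
RR = 0.04651 / 0.03390 = 1.372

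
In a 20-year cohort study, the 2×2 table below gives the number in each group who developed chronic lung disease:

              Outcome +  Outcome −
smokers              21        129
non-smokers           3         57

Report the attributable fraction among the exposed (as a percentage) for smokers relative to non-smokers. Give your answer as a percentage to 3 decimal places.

AR% ≈ 64.286%

risk, smokers = 21/150 = 0.1400
risk, non-smokers = 3/60 = 0.0500
AR% = (0.1400 − 0.0500) / 0.1400 = 0.6429 → 64.286%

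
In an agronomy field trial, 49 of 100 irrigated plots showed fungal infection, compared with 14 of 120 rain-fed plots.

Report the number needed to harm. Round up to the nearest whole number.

risk, irrigated plots = 49/100 = 0.490000
risk, rain-fed plots = 14/120 = 0.116667
absolute risk difference = 0.373333
1 / 0.373333 = 2.679 → round up → 3

NNH = 3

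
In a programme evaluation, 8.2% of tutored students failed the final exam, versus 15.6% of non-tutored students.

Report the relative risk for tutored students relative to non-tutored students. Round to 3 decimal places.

RR = 0.0820 / 0.1560 = 0.526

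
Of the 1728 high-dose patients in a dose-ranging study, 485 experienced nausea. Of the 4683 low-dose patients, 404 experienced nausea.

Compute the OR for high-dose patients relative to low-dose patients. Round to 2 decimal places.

OR = (485 × 4279) / (1243 × 404) = 2075315/502172 ≈ 4.13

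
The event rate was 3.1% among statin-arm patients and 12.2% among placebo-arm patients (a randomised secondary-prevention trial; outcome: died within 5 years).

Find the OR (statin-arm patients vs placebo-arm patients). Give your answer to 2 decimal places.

OR = 0.23

odds, statin-arm patients = 0.03100/0.96900 = 0.03199
odds, placebo-arm patients = 0.12200/0.87800 = 0.13895
OR = 0.03199 / 0.13895 = 0.23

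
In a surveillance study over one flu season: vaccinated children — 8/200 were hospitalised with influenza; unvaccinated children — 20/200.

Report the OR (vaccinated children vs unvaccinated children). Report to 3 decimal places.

OR = (8 × 180) / (192 × 20) = 1440/3840 ≈ 0.375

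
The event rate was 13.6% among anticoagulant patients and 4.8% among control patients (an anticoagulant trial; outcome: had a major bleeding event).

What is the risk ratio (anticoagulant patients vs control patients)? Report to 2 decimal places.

RR = 0.13600 / 0.04800 = 2.83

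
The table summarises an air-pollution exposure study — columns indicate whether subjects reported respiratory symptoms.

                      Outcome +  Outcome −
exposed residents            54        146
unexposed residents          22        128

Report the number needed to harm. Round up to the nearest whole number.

risk, exposed residents = 54/200 = 0.270000
risk, unexposed residents = 22/150 = 0.146667
absolute risk difference = 0.123333
1 / 0.123333 = 8.108 → round up → 9

NNH: 9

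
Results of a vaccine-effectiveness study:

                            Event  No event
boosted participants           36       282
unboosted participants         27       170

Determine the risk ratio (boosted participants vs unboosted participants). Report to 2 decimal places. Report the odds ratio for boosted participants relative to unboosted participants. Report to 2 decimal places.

risk, boosted participants = 36/318 = 0.1132
risk, unboosted participants = 27/197 = 0.1371
RR = 0.1132 / 0.1371 = 0.83
odds, boosted participants = 36/282 = 0.1277
odds, unboosted participants = 27/170 = 0.1588
OR = 0.1277 / 0.1588 = 0.80

RR = 0.83; OR = 0.80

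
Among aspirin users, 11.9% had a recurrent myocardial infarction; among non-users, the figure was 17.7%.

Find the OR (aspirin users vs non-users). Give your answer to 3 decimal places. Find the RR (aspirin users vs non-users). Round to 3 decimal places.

odds, aspirin users = 0.1190/0.8810 = 0.1351
odds, non-users = 0.1770/0.8230 = 0.2151
OR = 0.1351 / 0.2151 = 0.628
RR = 0.1190 / 0.1770 = 0.672

OR = 0.628; RR = 0.672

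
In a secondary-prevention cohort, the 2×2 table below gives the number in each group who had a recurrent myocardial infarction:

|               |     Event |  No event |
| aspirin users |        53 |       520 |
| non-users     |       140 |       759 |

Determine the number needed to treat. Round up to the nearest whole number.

risk, aspirin users = 53/573 = 0.092496
risk, non-users = 140/899 = 0.155729
absolute risk difference = 0.063233
1 / 0.063233 = 15.815 → round up → 16

16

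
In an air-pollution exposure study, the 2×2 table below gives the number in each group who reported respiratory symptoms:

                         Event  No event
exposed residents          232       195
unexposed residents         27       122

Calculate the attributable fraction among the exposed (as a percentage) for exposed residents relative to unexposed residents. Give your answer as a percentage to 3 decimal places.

risk, exposed residents = 232/427 = 0.5433
risk, unexposed residents = 27/149 = 0.1812
AR% = (0.5433 − 0.1812) / 0.5433 = 0.6665 → 66.648%

AR% ≈ 66.648%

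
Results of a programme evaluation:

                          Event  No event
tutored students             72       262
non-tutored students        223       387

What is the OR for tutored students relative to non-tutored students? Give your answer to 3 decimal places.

OR: 0.477

odds, tutored students = 72/262 = 0.2748
odds, non-tutored students = 223/387 = 0.5762
OR = 0.2748 / 0.5762 = 0.477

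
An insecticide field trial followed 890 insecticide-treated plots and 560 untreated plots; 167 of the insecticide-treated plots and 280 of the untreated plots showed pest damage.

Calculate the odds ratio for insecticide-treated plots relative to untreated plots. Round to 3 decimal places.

OR = (167 × 280) / (723 × 280) = 46760/202440 ≈ 0.231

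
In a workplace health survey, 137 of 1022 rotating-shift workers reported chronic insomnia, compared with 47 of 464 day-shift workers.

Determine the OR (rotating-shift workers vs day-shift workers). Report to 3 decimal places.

OR = (137 × 417) / (885 × 47) = 57129/41595 ≈ 1.373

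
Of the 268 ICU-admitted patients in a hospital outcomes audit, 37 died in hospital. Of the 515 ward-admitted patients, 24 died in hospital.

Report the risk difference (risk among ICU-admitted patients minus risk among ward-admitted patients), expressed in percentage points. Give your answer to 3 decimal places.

9.146

risk, ICU-admitted patients = 37/268 = 0.13806
risk, ward-admitted patients = 24/515 = 0.04660
risk difference = 0.13806 − 0.04660 = 0.09146 → 9.146 percentage points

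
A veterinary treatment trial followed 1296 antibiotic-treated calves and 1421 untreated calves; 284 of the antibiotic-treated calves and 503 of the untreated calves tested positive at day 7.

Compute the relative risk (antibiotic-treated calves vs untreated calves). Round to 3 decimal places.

0.619

risk, antibiotic-treated calves = 284/1296 = 0.2191
risk, untreated calves = 503/1421 = 0.3540
RR = 0.2191 / 0.3540 = 0.619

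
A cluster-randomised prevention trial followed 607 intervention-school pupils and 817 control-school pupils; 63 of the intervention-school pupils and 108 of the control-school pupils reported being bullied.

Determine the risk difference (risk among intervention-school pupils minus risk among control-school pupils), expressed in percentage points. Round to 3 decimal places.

risk, intervention-school pupils = 63/607 = 0.1038
risk, control-school pupils = 108/817 = 0.1322
risk difference = 0.1038 − 0.1322 = -0.0284 → -2.840 percentage points

RD = -2.840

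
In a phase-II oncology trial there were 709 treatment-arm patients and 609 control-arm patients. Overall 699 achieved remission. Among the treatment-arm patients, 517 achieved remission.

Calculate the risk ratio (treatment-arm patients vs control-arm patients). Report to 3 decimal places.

treatment-arm patients without the outcome: 709 − 517 = 192
control-arm patients with the outcome: 699 − 517 = 182
control-arm patients without the outcome: 609 − 182 = 427
risk, treatment-arm patients = 517/709 = 0.7292
risk, control-arm patients = 182/609 = 0.2989
RR = 0.7292 / 0.2989 = 2.440

RR ≈ 2.440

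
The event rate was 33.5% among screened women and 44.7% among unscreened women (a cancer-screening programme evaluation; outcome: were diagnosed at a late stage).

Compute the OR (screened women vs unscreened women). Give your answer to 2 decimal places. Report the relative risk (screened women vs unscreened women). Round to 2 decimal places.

odds, screened women = 0.3350/0.6650 = 0.5038
odds, unscreened women = 0.4470/0.5530 = 0.8083
OR = 0.5038 / 0.8083 = 0.62
RR = 0.3350 / 0.4470 = 0.75

OR = 0.62; RR = 0.75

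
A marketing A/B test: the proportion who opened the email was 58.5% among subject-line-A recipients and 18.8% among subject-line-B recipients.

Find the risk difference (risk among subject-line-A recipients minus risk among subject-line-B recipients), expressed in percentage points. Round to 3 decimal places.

risk difference = 0.5850 − 0.1880 = 0.3970 → 39.700 percentage points

39.700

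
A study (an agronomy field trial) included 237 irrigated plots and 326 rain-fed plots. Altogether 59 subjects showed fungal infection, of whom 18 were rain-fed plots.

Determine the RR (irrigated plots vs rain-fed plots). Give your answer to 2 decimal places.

irrigated plots with the outcome: 59 − 18 = 41
irrigated plots without the outcome: 237 − 41 = 196
rain-fed plots without the outcome: 326 − 18 = 308
risk, irrigated plots = 41/237 = 0.1730
risk, rain-fed plots = 18/326 = 0.0552
RR = 0.1730 / 0.0552 = 3.13

RR ≈ 3.13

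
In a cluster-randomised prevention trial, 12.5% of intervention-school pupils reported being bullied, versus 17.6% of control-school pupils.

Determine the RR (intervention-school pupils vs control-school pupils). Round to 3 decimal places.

RR = 0.1250 / 0.1760 = 0.710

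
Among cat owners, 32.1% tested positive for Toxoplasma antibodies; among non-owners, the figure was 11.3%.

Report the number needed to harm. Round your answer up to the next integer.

absolute risk difference = 0.208000
1 / 0.208000 = 4.808 → round up → 5

NNH ≈ 5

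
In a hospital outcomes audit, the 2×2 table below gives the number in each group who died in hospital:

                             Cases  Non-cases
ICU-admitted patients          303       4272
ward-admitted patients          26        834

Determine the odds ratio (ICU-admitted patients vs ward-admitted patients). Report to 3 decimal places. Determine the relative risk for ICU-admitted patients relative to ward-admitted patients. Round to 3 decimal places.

OR = 2.275; RR = 2.191

OR = (303 × 834) / (4272 × 26) = 252702/111072 ≈ 2.275
risk, ICU-admitted patients = 303/4575 = 0.06623
risk, ward-admitted patients = 26/860 = 0.03023
RR = 0.06623 / 0.03023 = 2.191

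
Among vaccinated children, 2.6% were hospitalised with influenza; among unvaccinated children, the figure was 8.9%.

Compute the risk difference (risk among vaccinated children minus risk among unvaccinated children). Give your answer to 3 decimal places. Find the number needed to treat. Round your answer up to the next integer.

risk difference = 0.02600 − 0.08900 = -0.063
absolute risk difference = 0.063000
1 / 0.063000 = 15.873 → round up → 16

RD = -0.063; NNT = 16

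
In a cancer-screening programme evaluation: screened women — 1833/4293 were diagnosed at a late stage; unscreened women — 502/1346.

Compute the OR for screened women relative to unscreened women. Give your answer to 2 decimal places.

odds, screened women = 1833/2460 = 0.7451
odds, unscreened women = 502/844 = 0.5948
OR = 0.7451 / 0.5948 = 1.25

1.25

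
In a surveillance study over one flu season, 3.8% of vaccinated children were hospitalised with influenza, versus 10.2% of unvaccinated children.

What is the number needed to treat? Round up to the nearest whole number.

NNT = 16

absolute risk difference = 0.064000
1 / 0.064000 = 15.625 → round up → 16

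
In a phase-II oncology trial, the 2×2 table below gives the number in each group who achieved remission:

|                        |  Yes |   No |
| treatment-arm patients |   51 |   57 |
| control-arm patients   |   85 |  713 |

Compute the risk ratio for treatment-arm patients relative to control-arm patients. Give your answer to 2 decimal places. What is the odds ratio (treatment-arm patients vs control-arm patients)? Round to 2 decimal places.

risk, treatment-arm patients = 51/108 = 0.4722
risk, control-arm patients = 85/798 = 0.1065
RR = 0.4722 / 0.1065 = 4.43
OR = (51 × 713) / (57 × 85) = 36363/4845 ≈ 7.51

RR = 4.43; OR = 7.51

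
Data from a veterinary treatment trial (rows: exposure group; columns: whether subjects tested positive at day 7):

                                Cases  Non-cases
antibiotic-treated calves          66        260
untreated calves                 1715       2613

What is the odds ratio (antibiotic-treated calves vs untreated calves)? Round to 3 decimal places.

OR = (66 × 2613) / (260 × 1715) = 172458/445900 ≈ 0.387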